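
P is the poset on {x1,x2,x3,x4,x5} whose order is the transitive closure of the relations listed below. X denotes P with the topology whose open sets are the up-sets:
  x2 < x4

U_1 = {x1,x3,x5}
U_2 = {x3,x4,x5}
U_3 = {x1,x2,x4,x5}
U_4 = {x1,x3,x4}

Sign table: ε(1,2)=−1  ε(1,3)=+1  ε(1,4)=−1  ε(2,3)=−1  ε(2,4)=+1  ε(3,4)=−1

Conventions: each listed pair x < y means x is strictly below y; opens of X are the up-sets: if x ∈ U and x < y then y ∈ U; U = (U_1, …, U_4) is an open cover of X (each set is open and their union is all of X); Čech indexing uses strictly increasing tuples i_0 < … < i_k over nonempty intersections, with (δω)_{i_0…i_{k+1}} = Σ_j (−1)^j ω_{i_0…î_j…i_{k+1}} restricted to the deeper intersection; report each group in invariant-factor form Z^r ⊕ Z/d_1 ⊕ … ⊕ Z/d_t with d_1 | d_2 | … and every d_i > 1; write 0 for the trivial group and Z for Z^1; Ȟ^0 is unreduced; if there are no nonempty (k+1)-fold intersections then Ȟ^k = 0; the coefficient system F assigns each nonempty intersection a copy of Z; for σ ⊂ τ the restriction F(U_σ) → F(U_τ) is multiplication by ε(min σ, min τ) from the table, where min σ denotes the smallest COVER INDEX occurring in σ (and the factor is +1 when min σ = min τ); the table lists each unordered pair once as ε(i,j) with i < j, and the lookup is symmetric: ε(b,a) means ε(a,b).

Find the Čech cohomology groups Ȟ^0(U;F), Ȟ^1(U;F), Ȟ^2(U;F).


nonempty intersections:
  U12={x3,x5} U13={x1,x5} U14={x1,x3} U23={x4,x5} U24={x3,x4} U34={x1,x4}
  U123={x5} U124={x3} U134={x1} U234={x4}
C dims 4,6,4; δ0: rk 3, SNF 1^3; δ1: rk 3, SNF 1^3
Ȟ^0: (4−3)−0=1 ⇒ Z
Ȟ^1: (6−3)−3=0 ⇒ 0
Ȟ^2: (4−0)−3=1 ⇒ Z

Ȟ^0 ≅ Z,  Ȟ^1 ≅ 0,  Ȟ^2 ≅ Z


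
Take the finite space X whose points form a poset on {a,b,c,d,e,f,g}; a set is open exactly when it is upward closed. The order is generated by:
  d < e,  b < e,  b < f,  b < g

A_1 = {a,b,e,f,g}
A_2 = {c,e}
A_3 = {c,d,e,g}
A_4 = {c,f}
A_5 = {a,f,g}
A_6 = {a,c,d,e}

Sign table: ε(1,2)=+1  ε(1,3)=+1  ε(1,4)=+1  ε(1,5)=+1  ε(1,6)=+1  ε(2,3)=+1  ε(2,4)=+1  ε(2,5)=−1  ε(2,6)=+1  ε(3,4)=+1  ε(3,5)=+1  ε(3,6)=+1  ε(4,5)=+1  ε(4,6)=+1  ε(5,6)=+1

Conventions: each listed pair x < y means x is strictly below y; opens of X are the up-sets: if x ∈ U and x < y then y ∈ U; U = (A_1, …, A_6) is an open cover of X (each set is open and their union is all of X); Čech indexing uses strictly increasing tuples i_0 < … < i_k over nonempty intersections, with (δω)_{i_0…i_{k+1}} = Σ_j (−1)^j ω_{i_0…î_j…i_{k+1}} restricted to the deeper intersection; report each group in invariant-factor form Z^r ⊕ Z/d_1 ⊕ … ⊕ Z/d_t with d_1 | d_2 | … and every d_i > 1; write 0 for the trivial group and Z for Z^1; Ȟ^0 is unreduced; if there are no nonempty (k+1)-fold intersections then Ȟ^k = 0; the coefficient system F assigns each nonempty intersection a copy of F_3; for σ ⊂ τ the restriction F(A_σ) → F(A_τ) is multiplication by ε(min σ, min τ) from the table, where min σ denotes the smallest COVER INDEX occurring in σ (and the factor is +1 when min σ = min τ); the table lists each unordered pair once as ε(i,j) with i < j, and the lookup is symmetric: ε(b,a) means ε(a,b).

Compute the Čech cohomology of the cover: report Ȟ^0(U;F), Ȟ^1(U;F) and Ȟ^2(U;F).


intersection data:
  A12={e} A13={e,g} A14={f} A15={a,f,g} A16={a,e} A23={c,e} A24={c} A26={c,e} A34={c} A35={g} A36={c,d,e} A45={f} A46={c} A56={a}
  A123={e} A126={e} A135={g} A136={e} A145={f} A156={a} A234={c} A236={c,e} A246={c} A346={c}
  A1236={e} A2346={c}
C dims 6,14,10,2; δ0: rk_F3 5; δ1: rk_F3 8; δ2: rk_F3 2
Ȟ^0 = (6 − 5) − 0 = 1, so Ȟ^0 ≅ Z/3
Ȟ^1 = (14 − 8) − 5 = 1, so Ȟ^1 ≅ Z/3
Ȟ^2 = (10 − 2) − 8 = 0, so Ȟ^2 ≅ 0

Ȟ^0(U;F) ≅ Z/3; Ȟ^1(U;F) ≅ Z/3; Ȟ^2(U;F) ≅ 0


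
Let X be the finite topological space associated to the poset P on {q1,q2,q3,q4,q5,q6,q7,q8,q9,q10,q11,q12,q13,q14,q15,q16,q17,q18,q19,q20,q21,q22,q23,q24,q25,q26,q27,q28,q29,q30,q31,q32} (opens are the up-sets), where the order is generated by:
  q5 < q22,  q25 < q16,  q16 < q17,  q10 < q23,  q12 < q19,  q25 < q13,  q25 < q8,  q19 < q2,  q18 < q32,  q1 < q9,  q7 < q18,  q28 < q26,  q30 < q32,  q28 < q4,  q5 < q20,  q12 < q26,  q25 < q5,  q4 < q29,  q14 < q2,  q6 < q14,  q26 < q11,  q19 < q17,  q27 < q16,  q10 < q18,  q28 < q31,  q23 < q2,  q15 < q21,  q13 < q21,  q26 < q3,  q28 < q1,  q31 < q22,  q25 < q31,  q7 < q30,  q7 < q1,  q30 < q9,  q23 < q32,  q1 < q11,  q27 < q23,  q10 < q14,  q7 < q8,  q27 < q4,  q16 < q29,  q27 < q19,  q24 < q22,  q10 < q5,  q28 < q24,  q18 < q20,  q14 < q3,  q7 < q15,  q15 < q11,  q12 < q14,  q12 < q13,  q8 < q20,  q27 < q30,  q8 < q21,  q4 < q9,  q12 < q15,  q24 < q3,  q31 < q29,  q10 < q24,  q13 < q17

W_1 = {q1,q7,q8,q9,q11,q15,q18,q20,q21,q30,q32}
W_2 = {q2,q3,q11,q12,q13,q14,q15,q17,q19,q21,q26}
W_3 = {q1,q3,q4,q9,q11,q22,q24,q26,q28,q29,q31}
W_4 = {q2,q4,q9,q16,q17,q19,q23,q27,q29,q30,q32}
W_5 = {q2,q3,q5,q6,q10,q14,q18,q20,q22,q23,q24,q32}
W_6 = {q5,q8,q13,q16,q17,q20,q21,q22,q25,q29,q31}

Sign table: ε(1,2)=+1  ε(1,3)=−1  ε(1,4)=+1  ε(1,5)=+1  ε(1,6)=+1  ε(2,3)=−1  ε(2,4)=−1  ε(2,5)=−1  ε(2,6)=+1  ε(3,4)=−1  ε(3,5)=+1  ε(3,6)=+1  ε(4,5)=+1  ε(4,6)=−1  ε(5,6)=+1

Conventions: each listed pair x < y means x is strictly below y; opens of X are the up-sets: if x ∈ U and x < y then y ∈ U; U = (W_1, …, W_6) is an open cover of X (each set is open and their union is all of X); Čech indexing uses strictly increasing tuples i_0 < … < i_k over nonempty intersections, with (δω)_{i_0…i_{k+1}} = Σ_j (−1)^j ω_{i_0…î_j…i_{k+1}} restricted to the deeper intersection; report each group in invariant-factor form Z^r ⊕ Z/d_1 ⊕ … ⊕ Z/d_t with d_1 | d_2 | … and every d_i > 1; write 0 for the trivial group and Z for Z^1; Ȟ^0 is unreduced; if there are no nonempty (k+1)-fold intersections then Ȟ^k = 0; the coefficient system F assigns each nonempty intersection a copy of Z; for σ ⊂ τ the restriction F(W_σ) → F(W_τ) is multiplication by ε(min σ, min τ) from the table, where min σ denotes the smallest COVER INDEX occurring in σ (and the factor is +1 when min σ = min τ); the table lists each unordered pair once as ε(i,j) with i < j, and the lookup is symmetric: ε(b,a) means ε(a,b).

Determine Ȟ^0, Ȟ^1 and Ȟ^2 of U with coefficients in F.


Ȟ^0(U;F) ≅ 0, Ȟ^1(U;F) ≅ Z/2, Ȟ^2(U;F) ≅ Z

nerve simplices:
  W12={q11,q15,q21} W13={q1,q9,q11} W14={q9,q30,q32} W15={q18,q20,q32} W16={q8,q20,q21} W23={q3,q11,q26} W24={q2,q17,q19} W25={q2,q3,q14} W26={q13,q17,q21} W34={q4,q9,q29} W35={q3,q22,q24} W36={q22,q29,q31} W45={q2,q23,q32} W46={q16,q17,q29} W56={q5,q20,q22}
  W123={q11} W126={q21} W134={q9} W145={q32} W156={q20} W235={q3} W245={q2} W246={q17} W346={q29} W356={q22}
C dims 6,15,10; δ0: rk 6, SNF 1^5·2; δ1: rk 9, SNF 1^9
degree 0: 6−6−0 = 0 → Ȟ^0 ≅ 0
degree 1: 15−9−6 = 0 plus torsion [2] → Ȟ^1 ≅ Z/2
degree 2: 10−0−9 = 1 → Ȟ^2 ≅ Z


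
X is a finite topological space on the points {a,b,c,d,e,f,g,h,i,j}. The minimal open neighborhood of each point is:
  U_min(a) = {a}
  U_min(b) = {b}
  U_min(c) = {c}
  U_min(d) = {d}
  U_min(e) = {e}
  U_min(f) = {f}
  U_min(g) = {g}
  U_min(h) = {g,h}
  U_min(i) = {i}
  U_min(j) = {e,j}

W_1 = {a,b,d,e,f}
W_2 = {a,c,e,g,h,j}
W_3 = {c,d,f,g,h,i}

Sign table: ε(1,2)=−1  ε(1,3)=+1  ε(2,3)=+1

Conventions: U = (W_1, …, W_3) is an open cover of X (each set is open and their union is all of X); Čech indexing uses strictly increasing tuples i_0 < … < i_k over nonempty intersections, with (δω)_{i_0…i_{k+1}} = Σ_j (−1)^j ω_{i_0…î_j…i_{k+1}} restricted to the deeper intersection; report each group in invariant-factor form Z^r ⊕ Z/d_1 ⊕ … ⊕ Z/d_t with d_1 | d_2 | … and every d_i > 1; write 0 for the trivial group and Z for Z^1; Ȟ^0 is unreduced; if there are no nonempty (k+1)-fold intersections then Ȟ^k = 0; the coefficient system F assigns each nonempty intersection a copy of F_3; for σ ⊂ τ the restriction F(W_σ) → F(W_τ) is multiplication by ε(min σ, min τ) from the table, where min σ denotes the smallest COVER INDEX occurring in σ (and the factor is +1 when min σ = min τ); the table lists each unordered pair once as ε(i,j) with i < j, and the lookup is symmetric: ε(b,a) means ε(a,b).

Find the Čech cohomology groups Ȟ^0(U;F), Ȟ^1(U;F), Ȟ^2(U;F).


nerve simplices:
  W12={a,e} W13={d,f} W23={c,g,h}
C dims 3,3; δ0: rk_F3 3
degree 0: 3−3−0 = 0 → Ȟ^0 ≅ 0
degree 1: 3−0−3 = 0 → Ȟ^1 ≅ 0
degree 2: 0−0−0 = 0 → Ȟ^2 ≅ 0

Ȟ^0(U;F) ≅ 0, Ȟ^1(U;F) ≅ 0 and Ȟ^2(U;F) ≅ 0


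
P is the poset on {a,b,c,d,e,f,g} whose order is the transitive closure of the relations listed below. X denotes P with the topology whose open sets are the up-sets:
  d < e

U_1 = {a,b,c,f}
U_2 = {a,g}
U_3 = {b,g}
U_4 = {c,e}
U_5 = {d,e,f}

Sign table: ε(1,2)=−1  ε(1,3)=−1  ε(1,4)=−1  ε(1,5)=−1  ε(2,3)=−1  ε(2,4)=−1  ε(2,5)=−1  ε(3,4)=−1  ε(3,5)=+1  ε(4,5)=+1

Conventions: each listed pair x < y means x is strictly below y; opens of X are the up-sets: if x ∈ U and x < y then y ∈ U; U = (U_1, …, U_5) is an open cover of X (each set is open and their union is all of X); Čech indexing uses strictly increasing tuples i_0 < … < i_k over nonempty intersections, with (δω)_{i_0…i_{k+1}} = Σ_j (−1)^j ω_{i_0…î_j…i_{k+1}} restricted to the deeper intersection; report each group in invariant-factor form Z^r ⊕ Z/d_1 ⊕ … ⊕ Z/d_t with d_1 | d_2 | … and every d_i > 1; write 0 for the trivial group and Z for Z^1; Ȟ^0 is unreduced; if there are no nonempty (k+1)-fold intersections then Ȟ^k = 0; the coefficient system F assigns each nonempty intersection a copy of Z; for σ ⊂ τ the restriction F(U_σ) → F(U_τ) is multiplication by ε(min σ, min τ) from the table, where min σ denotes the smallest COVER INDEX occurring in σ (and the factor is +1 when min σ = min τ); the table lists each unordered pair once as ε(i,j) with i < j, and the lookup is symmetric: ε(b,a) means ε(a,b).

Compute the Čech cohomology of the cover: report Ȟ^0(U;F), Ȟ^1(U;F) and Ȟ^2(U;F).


nonempty overlaps:
  U12={a} U13={b} U14={c} U15={f} U23={g} U45={e}
C dims 5,6; δ0: rk 5, SNF 1^4·2
degree 0: 5−5−0 = 0 → Ȟ^0 ≅ 0
degree 1: 6−0−5 = 1 plus torsion [2] → Ȟ^1 ≅ Z ⊕ Z/2
degree 2: 0−0−0 = 0 → Ȟ^2 ≅ 0

Ȟ^0 ≅ 0; Ȟ^1 ≅ Z ⊕ Z/2; Ȟ^2 ≅ 0


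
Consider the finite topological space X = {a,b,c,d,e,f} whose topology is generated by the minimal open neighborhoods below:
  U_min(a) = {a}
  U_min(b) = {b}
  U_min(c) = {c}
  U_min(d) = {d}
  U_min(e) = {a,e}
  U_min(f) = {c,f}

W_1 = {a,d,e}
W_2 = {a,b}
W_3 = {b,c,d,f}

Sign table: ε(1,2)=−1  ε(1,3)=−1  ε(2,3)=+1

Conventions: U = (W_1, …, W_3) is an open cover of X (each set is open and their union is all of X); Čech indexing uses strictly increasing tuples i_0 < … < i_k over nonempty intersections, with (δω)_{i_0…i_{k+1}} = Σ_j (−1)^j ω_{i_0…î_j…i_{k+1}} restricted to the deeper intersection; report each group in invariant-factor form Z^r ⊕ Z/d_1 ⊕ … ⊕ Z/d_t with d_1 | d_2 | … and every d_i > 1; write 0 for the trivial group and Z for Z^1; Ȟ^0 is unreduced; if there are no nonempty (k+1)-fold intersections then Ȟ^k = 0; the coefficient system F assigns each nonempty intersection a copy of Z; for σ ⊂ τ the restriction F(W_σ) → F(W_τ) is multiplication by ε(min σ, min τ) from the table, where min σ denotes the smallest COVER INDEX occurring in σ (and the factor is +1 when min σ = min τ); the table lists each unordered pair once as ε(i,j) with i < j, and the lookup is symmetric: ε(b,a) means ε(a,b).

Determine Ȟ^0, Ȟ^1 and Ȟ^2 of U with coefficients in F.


nonempty overlaps:
  W12={a} W13={d} W23={b}
C dims 3,3; δ0: rk 2, SNF 1^2
degree 0: 3−2−0 = 1 → Ȟ^0 ≅ Z
degree 1: 3−0−2 = 1 → Ȟ^1 ≅ Z
degree 2: 0−0−0 = 0 → Ȟ^2 ≅ 0

Ȟ^0(U;F) ≅ Z,  Ȟ^1(U;F) ≅ Z,  Ȟ^2(U;F) ≅ 0


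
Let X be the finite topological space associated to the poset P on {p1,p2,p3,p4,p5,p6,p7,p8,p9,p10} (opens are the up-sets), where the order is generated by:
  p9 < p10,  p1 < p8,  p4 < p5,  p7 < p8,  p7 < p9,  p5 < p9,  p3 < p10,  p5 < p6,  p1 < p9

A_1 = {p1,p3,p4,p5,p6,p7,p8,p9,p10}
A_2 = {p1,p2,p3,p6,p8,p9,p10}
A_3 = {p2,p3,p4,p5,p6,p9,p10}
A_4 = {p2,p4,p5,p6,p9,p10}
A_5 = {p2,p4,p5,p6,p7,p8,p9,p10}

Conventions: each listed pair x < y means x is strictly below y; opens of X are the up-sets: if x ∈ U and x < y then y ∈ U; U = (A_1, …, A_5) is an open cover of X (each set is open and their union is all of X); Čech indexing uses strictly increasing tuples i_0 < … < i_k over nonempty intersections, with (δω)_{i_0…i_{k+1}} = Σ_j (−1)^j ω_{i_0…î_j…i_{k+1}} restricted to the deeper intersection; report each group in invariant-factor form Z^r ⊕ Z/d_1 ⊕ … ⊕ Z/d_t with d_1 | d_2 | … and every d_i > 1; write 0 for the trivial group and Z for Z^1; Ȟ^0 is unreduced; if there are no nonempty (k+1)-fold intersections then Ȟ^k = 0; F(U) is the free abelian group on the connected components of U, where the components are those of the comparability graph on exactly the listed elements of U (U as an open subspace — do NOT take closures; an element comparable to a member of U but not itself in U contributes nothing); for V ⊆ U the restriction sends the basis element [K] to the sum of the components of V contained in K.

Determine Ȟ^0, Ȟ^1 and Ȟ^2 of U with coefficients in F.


Ȟ^0 ≅ Z^2, Ȟ^1 ≅ 0, Ȟ^2 ≅ 0

intersection data:
  A12={p1,p3,p6,p8,p9,p10} A13={p3,p4,p5,p6,p9,p10} A14={p4,p5,p6,p9,p10} A15={p4,p5,p6,p7,p8,p9,p10} A23={p2,p3,p6,p9,p10} A24={p2,p6,p9,p10} A25={p2,p6,p8,p9,p10} A34={p2,p4,p5,p6,p9,p10} A35={p2,p4,p5,p6,p9,p10} A45={p2,p4,p5,p6,p9,p10}
  A123={p3,p6,p9,p10} A124={p6,p9,p10} A125={p6,p8,p9,p10} A134={p4,p5,p6,p9,p10} A135={p4,p5,p6,p9,p10} A145={p4,p5,p6,p9,p10} A234={p2,p6,p9,p10} A235={p2,p6,p9,p10} A245={p2,p6,p9,p10} A345={p2,p4,p5,p6,p9,p10}
  A1234={p6,p9,p10} A1235={p6,p9,p10} A1245={p6,p9,p10} A1345={p4,p5,p6,p9,p10} A2345={p2,p6,p9,p10}
  A12345={p6,p9,p10}
components per intersection:
  A1: {p1,p3,p4,p5,p6,p7,p8,p9,p10}
  A2: {p1,p3,p8,p9,p10} {p2} {p6}
  A3: {p2} {p3,p4,p5,p6,p9,p10}
  A4: {p2} {p4,p5,p6,p9,p10}
  A5: {p2} {p4,p5,p6,p7,p8,p9,p10}
  A12: {p1,p3,p8,p9,p10} {p6}
  A13: {p3,p4,p5,p6,p9,p10}
  A14: {p4,p5,p6,p9,p10}
  A15: {p4,p5,p6,p7,p8,p9,p10}
  A23: {p2} {p3,p9,p10} {p6}
  A24: {p2} {p6} {p9,p10}
  A25: {p2} {p6} {p8} {p9,p10}
  A34: {p2} {p4,p5,p6,p9,p10}
  A35: {p2} {p4,p5,p6,p9,p10}
  A45: {p2} {p4,p5,p6,p9,p10}
  A123: {p3,p9,p10} {p6}
  A124: {p6} {p9,p10}
  A125: {p6} {p8} {p9,p10}
  A134: {p4,p5,p6,p9,p10}
  A135: {p4,p5,p6,p9,p10}
  A145: {p4,p5,p6,p9,p10}
  A234: {p2} {p6} {p9,p10}
  A235: {p2} {p6} {p9,p10}
  A245: {p2} {p6} {p9,p10}
  A345: {p2} {p4,p5,p6,p9,p10}
  A1234: {p6} {p9,p10}
  A1235: {p6} {p9,p10}
  A1245: {p6} {p9,p10}
  A1345: {p4,p5,p6,p9,p10}
  A2345: {p2} {p6} {p9,p10}
  A12345: {p6} {p9,p10}
C dims 10,21,21,10; δ0: rk 8, SNF 1^8; δ1: rk 13, SNF 1^13; δ2: rk 8, SNF 1^8
Ȟ^0 = (10 − 8) − 0 = 2, so Ȟ^0 ≅ Z^2
Ȟ^1 = (21 − 13) − 8 = 0, so Ȟ^1 ≅ 0
Ȟ^2 = (21 − 8) − 13 = 0, so Ȟ^2 ≅ 0


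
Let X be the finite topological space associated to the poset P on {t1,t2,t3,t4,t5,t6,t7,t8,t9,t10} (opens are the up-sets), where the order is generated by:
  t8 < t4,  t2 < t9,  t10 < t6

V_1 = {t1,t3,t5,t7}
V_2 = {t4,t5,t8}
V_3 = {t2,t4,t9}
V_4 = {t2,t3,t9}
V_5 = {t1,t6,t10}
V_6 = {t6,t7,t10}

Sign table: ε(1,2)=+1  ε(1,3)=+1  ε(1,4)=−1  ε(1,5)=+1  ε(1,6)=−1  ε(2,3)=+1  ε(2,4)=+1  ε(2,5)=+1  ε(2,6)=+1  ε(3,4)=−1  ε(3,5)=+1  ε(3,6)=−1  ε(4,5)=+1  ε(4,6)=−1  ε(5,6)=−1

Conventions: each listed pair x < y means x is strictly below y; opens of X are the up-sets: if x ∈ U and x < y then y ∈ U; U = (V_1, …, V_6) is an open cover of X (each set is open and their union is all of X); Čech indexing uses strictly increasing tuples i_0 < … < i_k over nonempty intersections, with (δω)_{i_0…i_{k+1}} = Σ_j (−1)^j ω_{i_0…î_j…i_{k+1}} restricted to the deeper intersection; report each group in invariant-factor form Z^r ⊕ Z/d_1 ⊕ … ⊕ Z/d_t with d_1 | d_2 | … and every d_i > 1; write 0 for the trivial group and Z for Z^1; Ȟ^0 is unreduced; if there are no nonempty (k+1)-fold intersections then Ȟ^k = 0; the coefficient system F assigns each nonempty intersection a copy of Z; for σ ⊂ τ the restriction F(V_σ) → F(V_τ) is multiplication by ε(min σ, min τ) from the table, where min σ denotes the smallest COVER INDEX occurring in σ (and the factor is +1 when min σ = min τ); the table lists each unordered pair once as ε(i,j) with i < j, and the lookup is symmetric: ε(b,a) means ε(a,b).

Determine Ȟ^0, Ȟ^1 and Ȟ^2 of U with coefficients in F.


Ȟ^0 = Z, Ȟ^1 = Z^2 and Ȟ^2 = 0

nonempty intersections:
  V12={t5} V14={t3} V15={t1} V16={t7} V23={t4} V34={t2,t9} V56={t6,t10}
C dims 6,7; δ0: rk 5, SNF 1^5
Ȟ^0: (6−5)−0=1 ⇒ Z
Ȟ^1: (7−0)−5=2 ⇒ Z^2
Ȟ^2: (0−0)−0=0 ⇒ 0


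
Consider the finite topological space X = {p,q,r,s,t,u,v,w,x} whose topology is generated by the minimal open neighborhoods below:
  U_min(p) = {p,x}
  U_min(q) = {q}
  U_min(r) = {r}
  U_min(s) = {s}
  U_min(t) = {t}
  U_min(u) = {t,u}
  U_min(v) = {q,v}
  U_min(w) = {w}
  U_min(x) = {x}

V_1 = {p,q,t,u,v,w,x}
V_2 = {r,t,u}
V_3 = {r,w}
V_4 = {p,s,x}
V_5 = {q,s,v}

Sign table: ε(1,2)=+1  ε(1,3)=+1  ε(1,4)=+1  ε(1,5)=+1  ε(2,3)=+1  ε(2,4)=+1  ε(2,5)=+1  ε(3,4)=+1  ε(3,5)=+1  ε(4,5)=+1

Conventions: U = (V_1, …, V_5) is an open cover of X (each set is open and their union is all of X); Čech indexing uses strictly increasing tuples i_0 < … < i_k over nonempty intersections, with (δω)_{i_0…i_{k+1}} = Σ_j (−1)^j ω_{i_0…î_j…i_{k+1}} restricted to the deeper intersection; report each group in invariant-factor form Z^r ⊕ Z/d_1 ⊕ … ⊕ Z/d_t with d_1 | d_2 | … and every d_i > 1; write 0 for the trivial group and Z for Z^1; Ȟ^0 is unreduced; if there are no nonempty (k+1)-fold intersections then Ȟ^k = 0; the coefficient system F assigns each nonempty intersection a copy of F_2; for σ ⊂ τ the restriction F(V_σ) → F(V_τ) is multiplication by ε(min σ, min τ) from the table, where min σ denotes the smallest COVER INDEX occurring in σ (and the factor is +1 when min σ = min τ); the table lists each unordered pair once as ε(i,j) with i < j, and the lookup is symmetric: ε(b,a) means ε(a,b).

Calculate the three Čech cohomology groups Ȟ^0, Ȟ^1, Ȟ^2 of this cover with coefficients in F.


nerve of the cover:
  V12={t,u} V13={w} V14={p,x} V15={q,v} V23={r} V45={s}
C dims 5,6; δ0: rk_F2 4
Ȟ^0 = (5 − 4) − 0 = 1, so Ȟ^0 ≅ Z/2
Ȟ^1 = (6 − 0) − 4 = 2, so Ȟ^1 ≅ Z/2 ⊕ Z/2
Ȟ^2 = (0 − 0) − 0 = 0, so Ȟ^2 ≅ 0

Ȟ^0 ≅ Z/2; Ȟ^1 ≅ Z/2 ⊕ Z/2; Ȟ^2 ≅ 0


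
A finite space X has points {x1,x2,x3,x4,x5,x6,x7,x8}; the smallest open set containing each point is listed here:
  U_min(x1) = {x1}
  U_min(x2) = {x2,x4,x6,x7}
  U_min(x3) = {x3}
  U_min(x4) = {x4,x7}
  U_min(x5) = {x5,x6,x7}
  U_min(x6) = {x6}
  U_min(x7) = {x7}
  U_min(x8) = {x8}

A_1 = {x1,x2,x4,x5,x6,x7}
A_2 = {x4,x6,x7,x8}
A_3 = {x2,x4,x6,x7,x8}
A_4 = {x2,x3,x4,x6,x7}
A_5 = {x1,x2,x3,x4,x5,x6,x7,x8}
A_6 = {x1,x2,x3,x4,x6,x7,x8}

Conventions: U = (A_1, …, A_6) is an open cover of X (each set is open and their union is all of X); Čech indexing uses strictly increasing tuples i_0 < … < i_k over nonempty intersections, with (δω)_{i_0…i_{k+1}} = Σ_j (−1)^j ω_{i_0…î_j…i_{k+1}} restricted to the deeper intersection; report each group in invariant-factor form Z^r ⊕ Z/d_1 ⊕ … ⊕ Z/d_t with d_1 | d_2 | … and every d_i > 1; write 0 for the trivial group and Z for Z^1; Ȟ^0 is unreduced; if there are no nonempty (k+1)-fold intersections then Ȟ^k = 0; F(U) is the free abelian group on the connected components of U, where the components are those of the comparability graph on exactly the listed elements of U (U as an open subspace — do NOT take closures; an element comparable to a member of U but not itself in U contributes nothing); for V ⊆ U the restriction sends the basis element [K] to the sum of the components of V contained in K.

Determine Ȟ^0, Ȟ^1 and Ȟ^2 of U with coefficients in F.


Ȟ^0 ≅ Z^4, Ȟ^1 ≅ 0 and Ȟ^2 ≅ 0

cover nerve:
  A12={x4,x6,x7} A13={x2,x4,x6,x7} A14={x2,x4,x6,x7} A15={x1,x2,x4,x5,x6,x7} A16={x1,x2,x4,x6,x7} A23={x4,x6,x7,x8} A24={x4,x6,x7} A25={x4,x6,x7,x8} A26={x4,x6,x7,x8} A34={x2,x4,x6,x7} A35={x2,x4,x6,x7,x8} A36={x2,x4,x6,x7,x8} A45={x2,x3,x4,x6,x7} A46={x2,x3,x4,x6,x7} A56={x1,x2,x3,x4,x6,x7,x8}
  A123={x4,x6,x7} A124={x4,x6,x7} A125={x4,x6,x7} A126={x4,x6,x7} A134={x2,x4,x6,x7} A135={x2,x4,x6,x7} A136={x2,x4,x6,x7} A145={x2,x4,x6,x7} A146={x2,x4,x6,x7} A156={x1,x2,x4,x6,x7} A234={x4,x6,x7} A235={x4,x6,x7,x8} A236={x4,x6,x7,x8} A245={x4,x6,x7} A246={x4,x6,x7} A256={x4,x6,x7,x8} A345={x2,x4,x6,x7} A346={x2,x4,x6,x7} A356={x2,x4,x6,x7,x8} A456={x2,x3,x4,x6,x7}
  A1234={x4,x6,x7} A1235={x4,x6,x7} A1236={x4,x6,x7} A1245={x4,x6,x7} A1246={x4,x6,x7} A1256={x4,x6,x7} A1345={x2,x4,x6,x7} A1346={x2,x4,x6,x7} A1356={x2,x4,x6,x7} A1456={x2,x4,x6,x7} A2345={x4,x6,x7} A2346={x4,x6,x7} A2356={x4,x6,x7,x8} A2456={x4,x6,x7} A3456={x2,x4,x6,x7}
  A12345={x4,x6,x7} A12346={x4,x6,x7} A12356={x4,x6,x7} A12456={x4,x6,x7} A13456={x2,x4,x6,x7} A23456={x4,x6,x7}
  A123456={x4,x6,x7}
components per intersection:
  A1: {x1} {x2,x4,x5,x6,x7}
  A2: {x4,x7} {x6} {x8}
  A3: {x2,x4,x6,x7} {x8}
  A4: {x2,x4,x6,x7} {x3}
  A5: {x1} {x2,x4,x5,x6,x7} {x3} {x8}
  A6: {x1} {x2,x4,x6,x7} {x3} {x8}
  A12: {x4,x7} {x6}
  A13: {x2,x4,x6,x7}
  A14: {x2,x4,x6,x7}
  A15: {x1} {x2,x4,x5,x6,x7}
  A16: {x1} {x2,x4,x6,x7}
  A23: {x4,x7} {x6} {x8}
  A24: {x4,x7} {x6}
  A25: {x4,x7} {x6} {x8}
  A26: {x4,x7} {x6} {x8}
  A34: {x2,x4,x6,x7}
  A35: {x2,x4,x6,x7} {x8}
  A36: {x2,x4,x6,x7} {x8}
  A45: {x2,x4,x6,x7} {x3}
  A46: {x2,x4,x6,x7} {x3}
  A56: {x1} {x2,x4,x6,x7} {x3} {x8}
  A123: {x4,x7} {x6}
  A124: {x4,x7} {x6}
  A125: {x4,x7} {x6}
  A126: {x4,x7} {x6}
  A134: {x2,x4,x6,x7}
  A135: {x2,x4,x6,x7}
  A136: {x2,x4,x6,x7}
  A145: {x2,x4,x6,x7}
  A146: {x2,x4,x6,x7}
  A156: {x1} {x2,x4,x6,x7}
  A234: {x4,x7} {x6}
  A235: {x4,x7} {x6} {x8}
  A236: {x4,x7} {x6} {x8}
  A245: {x4,x7} {x6}
  A246: {x4,x7} {x6}
  A256: {x4,x7} {x6} {x8}
  A345: {x2,x4,x6,x7}
  A346: {x2,x4,x6,x7}
  A356: {x2,x4,x6,x7} {x8}
  A456: {x2,x4,x6,x7} {x3}
  A1234: {x4,x7} {x6}
  A1235: {x4,x7} {x6}
  A1236: {x4,x7} {x6}
  A1245: {x4,x7} {x6}
  A1246: {x4,x7} {x6}
  A1256: {x4,x7} {x6}
  A1345: {x2,x4,x6,x7}
  A1346: {x2,x4,x6,x7}
  A1356: {x2,x4,x6,x7}
  A1456: {x2,x4,x6,x7}
  A2345: {x4,x7} {x6}
  A2346: {x4,x7} {x6}
  A2356: {x4,x7} {x6} {x8}
  A2456: {x4,x7} {x6}
  A3456: {x2,x4,x6,x7}
  A12345: {x4,x7} {x6}
  A12346: {x4,x7} {x6}
  A12356: {x4,x7} {x6}
  A12456: {x4,x7} {x6}
  A13456: {x2,x4,x6,x7}
  A23456: {x4,x7} {x6}
  A123456: {x4,x7} {x6}
C dims 17,32,36,26; δ0: rk 13, SNF 1^13; δ1: rk 19, SNF 1^19; δ2: rk 17, SNF 1^17
Ȟ^0: (17−13)−0=4 ⇒ Z^4
Ȟ^1: (32−19)−13=0 ⇒ 0
Ȟ^2: (36−17)−19=0 ⇒ 0


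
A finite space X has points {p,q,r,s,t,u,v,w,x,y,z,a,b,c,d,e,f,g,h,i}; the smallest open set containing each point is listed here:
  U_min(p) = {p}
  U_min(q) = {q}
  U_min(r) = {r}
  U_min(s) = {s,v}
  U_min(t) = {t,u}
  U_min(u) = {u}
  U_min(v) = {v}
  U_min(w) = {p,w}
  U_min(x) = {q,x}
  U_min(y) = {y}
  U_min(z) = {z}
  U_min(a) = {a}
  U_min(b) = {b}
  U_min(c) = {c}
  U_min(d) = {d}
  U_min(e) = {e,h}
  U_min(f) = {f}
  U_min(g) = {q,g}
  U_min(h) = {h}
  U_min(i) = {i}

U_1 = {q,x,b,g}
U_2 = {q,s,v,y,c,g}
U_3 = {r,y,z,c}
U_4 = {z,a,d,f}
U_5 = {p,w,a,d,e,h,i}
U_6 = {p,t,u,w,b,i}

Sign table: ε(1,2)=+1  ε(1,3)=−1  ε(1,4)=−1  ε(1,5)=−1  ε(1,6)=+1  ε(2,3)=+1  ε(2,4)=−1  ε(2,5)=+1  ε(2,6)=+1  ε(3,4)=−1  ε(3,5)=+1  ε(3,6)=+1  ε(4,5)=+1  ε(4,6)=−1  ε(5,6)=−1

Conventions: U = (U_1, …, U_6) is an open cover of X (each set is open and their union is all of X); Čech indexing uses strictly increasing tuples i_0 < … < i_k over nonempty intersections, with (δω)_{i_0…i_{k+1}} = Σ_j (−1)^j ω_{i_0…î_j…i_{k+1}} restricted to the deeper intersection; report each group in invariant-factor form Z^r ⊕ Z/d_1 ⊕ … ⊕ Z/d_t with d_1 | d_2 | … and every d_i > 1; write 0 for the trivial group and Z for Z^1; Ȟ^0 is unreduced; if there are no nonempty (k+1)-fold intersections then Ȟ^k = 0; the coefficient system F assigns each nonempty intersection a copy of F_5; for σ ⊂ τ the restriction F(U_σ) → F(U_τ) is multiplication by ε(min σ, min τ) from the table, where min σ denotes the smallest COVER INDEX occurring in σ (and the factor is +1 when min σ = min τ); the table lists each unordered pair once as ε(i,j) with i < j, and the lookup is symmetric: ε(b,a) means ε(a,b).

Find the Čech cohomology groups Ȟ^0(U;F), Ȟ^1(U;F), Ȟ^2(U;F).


Ȟ^0(U;F) ≅ Z/5, Ȟ^1(U;F) ≅ Z/5 and Ȟ^2(U;F) ≅ 0

nerve of the cover:
  U12={q,g} U16={b} U23={y,c} U34={z} U45={a,d} U56={p,w,i}
C dims 6,6; δ0: rk_F5 5
Ȟ^0 = (6 − 5) − 0 = 1, so Ȟ^0 ≅ Z/5
Ȟ^1 = (6 − 0) − 5 = 1, so Ȟ^1 ≅ Z/5
Ȟ^2 = (0 − 0) − 0 = 0, so Ȟ^2 ≅ 0


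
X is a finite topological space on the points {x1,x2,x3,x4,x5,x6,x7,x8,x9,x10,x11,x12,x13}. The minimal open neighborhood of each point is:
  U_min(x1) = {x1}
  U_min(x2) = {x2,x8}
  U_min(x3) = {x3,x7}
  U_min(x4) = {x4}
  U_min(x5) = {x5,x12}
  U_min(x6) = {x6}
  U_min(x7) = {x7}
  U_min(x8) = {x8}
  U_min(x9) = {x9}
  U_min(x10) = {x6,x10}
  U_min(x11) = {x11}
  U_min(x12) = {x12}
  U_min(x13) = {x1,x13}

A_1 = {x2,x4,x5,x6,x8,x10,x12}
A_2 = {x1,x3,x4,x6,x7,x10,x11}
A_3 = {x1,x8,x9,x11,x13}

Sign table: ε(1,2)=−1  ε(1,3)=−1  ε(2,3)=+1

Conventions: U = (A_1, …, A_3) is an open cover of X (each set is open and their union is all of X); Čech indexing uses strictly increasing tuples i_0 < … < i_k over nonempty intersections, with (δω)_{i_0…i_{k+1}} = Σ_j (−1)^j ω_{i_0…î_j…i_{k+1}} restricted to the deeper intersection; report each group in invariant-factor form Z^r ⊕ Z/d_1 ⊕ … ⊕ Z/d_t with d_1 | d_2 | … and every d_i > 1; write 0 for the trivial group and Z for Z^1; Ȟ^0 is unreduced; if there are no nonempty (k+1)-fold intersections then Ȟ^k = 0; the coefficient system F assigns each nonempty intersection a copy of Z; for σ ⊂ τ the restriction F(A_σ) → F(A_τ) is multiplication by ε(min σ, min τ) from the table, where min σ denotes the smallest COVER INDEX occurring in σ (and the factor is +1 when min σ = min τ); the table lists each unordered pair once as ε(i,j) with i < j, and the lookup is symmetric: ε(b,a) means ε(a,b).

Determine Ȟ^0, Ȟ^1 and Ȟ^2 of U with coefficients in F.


cover nerve:
  A12={x4,x6,x10} A13={x8} A23={x1,x11}
C dims 3,3; δ0: rk 2, SNF 1^2
Ȟ^0: (3−2)−0=1 ⇒ Z
Ȟ^1: (3−0)−2=1 ⇒ Z
Ȟ^2: (0−0)−0=0 ⇒ 0

Ȟ^0 = Z,  Ȟ^1 = Z,  Ȟ^2 = 0


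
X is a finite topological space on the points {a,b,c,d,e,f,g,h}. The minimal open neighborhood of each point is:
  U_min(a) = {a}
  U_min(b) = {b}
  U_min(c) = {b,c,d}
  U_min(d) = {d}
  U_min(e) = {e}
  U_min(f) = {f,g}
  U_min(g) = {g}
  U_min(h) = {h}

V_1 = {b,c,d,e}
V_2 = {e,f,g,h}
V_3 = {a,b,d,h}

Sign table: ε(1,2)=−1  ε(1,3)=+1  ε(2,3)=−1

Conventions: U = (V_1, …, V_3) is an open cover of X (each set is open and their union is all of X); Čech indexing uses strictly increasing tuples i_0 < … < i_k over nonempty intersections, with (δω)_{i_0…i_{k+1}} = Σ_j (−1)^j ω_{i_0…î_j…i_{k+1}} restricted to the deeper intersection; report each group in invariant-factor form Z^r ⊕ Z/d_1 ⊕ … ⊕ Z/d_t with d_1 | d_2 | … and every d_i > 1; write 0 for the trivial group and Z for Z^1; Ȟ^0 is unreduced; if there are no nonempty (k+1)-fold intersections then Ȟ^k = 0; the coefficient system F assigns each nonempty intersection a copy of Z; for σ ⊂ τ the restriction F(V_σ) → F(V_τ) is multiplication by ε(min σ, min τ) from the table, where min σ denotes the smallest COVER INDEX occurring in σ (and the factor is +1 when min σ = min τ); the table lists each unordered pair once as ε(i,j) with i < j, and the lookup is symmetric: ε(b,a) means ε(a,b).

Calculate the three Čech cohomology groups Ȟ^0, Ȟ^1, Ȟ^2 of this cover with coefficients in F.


Ȟ^0(U;F) ≅ Z,  Ȟ^1(U;F) ≅ Z,  Ȟ^2(U;F) ≅ 0

nonempty intersections:
  V12={e} V13={b,d} V23={h}
C dims 3,3; δ0: rk 2, SNF 1^2
Ȟ^0: (3−2)−0=1 ⇒ Z
Ȟ^1: (3−0)−2=1 ⇒ Z
Ȟ^2: (0−0)−0=0 ⇒ 0


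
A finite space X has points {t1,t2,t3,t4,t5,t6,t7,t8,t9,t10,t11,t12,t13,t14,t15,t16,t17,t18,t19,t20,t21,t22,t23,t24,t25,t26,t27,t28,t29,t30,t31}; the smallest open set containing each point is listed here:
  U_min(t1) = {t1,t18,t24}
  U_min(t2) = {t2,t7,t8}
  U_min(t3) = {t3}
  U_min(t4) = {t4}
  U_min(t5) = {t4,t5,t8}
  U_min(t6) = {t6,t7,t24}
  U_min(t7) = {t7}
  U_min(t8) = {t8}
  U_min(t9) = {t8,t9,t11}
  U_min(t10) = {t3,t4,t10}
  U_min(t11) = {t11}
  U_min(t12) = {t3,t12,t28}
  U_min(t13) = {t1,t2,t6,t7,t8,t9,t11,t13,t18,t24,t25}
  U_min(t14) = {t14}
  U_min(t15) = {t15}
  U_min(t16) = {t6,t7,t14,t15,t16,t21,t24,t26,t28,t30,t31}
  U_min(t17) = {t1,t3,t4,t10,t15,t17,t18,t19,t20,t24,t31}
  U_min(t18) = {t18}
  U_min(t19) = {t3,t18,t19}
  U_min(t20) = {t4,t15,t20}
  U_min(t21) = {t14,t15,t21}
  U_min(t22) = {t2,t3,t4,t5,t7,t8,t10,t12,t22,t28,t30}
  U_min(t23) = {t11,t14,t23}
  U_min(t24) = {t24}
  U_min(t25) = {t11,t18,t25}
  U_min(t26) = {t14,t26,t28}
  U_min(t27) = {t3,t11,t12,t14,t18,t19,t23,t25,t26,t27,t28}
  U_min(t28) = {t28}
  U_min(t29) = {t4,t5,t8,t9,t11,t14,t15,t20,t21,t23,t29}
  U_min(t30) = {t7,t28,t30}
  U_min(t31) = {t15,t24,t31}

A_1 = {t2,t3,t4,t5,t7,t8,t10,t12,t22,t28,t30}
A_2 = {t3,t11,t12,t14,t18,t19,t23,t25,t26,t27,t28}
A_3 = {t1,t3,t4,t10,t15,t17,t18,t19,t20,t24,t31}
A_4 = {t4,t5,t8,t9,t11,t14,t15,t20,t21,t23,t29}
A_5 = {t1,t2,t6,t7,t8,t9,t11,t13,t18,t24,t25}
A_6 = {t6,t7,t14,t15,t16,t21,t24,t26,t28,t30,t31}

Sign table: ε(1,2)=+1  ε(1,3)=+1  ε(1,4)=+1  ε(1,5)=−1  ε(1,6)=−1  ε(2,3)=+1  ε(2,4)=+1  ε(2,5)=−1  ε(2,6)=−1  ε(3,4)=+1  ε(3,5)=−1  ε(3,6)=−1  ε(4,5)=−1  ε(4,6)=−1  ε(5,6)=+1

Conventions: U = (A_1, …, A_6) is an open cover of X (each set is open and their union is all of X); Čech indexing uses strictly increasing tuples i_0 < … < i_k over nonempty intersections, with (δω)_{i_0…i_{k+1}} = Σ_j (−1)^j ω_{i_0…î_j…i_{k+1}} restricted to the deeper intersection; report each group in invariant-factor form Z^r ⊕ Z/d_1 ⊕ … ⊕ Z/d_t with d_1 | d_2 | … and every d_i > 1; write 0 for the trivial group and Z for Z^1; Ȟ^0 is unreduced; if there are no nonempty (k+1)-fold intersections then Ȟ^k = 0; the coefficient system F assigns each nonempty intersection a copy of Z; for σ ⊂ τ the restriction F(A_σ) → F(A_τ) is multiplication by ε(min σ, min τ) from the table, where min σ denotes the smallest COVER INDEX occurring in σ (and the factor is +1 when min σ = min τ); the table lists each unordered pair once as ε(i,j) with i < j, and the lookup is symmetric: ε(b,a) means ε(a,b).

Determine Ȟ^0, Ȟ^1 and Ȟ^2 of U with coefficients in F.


intersection data:
  A12={t3,t12,t28} A13={t3,t4,t10} A14={t4,t5,t8} A15={t2,t7,t8} A16={t7,t28,t30} A23={t3,t18,t19} A24={t11,t14,t23} A25={t11,t18,t25} A26={t14,t26,t28} A34={t4,t15,t20} A35={t1,t18,t24} A36={t15,t24,t31} A45={t8,t9,t11} A46={t14,t15,t21} A56={t6,t7,t24}
  A123={t3} A126={t28} A134={t4} A145={t8} A156={t7} A235={t18} A245={t11} A246={t14} A346={t15} A356={t24}
C dims 6,15,10; δ0: rk 5, SNF 1^5; δ1: rk 10, SNF 1^9·2
Ȟ^0 = (6 − 5) − 0 = 1, so Ȟ^0 ≅ Z
Ȟ^1 = (15 − 10) − 5 = 0, so Ȟ^1 ≅ 0
Ȟ^2 = (10 − 0) − 10 = 0 plus torsion [2], so Ȟ^2 ≅ Z/2

Ȟ^0 = Z, Ȟ^1 = 0 and Ȟ^2 = Z/2


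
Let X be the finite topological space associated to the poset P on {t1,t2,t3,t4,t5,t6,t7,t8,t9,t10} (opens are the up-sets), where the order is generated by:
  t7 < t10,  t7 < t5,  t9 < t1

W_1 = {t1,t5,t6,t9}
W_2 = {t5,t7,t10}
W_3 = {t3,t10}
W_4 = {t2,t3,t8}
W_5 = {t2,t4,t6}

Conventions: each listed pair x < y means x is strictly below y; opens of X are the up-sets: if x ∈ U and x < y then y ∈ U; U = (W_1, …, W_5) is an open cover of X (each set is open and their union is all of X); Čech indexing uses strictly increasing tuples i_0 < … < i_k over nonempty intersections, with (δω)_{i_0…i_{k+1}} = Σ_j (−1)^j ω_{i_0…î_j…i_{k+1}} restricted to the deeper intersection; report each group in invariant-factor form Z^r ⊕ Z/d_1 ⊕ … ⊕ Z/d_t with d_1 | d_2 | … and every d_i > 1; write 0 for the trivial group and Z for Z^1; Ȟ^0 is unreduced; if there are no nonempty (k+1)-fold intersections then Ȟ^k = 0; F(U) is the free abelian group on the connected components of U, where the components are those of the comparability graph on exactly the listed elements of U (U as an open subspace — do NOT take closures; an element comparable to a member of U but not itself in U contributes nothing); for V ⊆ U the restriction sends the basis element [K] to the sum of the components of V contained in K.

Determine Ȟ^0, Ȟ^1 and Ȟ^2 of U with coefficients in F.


Ȟ^0(U;F) ≅ Z^7, Ȟ^1(U;F) ≅ 0 and Ȟ^2(U;F) ≅ 0

intersection data:
  W12={t5} W15={t6} W23={t10} W34={t3} W45={t2}
components per intersection:
  W1: {t1,t9} {t5} {t6}
  W2: {t5,t7,t10}
  W3: {t3} {t10}
  W4: {t2} {t3} {t8}
  W5: {t2} {t4} {t6}
  W12: {t5}
  W15: {t6}
  W23: {t10}
  W34: {t3}
  W45: {t2}
C dims 12,5; δ0: rk 5, SNF 1^5
Ȟ^0 = (12 − 5) − 0 = 7, so Ȟ^0 ≅ Z^7
Ȟ^1 = (5 − 0) − 5 = 0, so Ȟ^1 ≅ 0
Ȟ^2 = (0 − 0) − 0 = 0, so Ȟ^2 ≅ 0


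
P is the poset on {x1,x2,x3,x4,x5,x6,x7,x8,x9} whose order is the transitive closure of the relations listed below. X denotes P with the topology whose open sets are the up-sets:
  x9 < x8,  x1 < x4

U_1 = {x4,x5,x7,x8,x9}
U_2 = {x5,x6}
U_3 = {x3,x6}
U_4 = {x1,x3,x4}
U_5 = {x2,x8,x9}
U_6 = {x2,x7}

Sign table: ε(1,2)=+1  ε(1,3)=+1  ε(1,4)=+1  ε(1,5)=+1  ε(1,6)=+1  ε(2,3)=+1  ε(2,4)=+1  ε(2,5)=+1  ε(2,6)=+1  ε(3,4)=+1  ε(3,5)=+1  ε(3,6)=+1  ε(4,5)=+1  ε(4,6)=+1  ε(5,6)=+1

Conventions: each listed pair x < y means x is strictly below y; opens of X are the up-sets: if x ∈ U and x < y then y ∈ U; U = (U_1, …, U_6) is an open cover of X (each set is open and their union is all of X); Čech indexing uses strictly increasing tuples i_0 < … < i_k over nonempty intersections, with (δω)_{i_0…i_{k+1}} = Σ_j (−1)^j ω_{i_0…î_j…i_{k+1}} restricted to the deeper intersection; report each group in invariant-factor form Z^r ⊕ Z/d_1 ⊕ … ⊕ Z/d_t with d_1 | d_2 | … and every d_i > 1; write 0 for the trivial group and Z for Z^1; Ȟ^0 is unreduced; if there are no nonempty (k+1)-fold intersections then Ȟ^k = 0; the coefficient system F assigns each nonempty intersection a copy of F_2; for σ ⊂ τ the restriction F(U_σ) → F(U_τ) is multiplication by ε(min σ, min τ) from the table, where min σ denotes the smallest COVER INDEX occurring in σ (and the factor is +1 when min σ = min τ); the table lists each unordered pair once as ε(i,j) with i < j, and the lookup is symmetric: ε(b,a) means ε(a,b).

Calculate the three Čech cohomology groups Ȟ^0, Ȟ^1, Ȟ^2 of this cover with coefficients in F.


cover nerve:
  U12={x5} U14={x4} U15={x8,x9} U16={x7} U23={x6} U34={x3} U56={x2}
C dims 6,7; δ0: rk_F2 5
Ȟ^0: (6−5)−0=1 ⇒ Z/2
Ȟ^1: (7−0)−5=2 ⇒ Z/2 ⊕ Z/2
Ȟ^2: (0−0)−0=0 ⇒ 0

Ȟ^0 = Z/2,  Ȟ^1 = Z/2 ⊕ Z/2,  Ȟ^2 = 0


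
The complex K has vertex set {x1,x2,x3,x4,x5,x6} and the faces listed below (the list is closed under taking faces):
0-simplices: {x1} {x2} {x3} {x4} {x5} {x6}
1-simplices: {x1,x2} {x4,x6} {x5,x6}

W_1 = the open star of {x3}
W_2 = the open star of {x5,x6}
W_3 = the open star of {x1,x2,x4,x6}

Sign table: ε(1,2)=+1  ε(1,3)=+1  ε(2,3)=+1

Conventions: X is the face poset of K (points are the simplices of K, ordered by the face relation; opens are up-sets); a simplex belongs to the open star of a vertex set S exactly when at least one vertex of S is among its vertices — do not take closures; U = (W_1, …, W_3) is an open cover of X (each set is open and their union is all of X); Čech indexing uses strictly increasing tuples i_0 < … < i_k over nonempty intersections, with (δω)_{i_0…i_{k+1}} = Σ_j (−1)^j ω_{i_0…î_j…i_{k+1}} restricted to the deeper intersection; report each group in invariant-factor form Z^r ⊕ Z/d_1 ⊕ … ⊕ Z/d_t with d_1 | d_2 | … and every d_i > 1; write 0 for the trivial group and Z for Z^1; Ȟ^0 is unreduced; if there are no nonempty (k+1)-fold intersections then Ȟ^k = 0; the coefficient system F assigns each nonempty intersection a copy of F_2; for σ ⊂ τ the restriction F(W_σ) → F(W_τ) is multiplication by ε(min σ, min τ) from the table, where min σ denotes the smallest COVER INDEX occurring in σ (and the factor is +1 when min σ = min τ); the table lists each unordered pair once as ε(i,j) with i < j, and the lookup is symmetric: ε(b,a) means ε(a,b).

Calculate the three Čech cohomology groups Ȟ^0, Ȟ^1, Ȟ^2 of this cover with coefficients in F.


Ȟ^0 = Z/2 ⊕ Z/2,  Ȟ^1 = 0,  Ȟ^2 = 0

nonempty overlaps:
  W1={{x3}} W2={{x5},{x6},{x4,x6},{x5,x6}} W3={{x1},{x2},{x4},{x6},{x1,x2},{x4,x6},{x5,x6}}
  W23={{x6},{x4,x6},{x5,x6}}
C dims 3,1; δ0: rk_F2 1
degree 0: 3−1−0 = 2 → Ȟ^0 ≅ Z/2 ⊕ Z/2
degree 1: 1−0−1 = 0 → Ȟ^1 ≅ 0
degree 2: 0−0−0 = 0 → Ȟ^2 ≅ 0


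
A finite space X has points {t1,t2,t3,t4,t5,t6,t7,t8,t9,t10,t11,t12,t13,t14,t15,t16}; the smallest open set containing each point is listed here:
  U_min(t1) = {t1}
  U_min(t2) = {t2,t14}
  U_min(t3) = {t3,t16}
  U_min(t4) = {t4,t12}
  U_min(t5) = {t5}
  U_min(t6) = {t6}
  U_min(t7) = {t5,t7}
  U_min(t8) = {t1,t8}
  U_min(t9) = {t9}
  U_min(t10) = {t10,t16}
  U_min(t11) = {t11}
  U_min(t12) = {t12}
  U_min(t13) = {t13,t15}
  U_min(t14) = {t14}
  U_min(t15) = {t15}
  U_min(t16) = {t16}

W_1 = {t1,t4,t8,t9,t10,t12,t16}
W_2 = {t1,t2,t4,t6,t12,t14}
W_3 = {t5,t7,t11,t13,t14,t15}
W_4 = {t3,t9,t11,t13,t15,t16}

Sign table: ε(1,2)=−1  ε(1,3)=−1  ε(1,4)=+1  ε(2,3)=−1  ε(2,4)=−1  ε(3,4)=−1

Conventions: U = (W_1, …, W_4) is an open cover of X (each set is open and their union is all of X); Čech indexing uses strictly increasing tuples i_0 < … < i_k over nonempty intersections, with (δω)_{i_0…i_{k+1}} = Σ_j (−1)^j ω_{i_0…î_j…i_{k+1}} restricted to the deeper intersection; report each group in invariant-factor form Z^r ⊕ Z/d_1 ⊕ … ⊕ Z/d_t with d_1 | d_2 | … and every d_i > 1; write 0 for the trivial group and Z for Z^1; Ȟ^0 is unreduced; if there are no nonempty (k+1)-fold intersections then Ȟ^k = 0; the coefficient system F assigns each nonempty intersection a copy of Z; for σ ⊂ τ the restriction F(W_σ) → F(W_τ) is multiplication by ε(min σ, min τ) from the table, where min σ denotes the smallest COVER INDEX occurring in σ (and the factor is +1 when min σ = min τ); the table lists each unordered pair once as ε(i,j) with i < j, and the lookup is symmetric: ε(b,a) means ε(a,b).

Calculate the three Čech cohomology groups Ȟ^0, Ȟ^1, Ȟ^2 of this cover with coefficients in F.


Ȟ^0(U;F) ≅ 0, Ȟ^1(U;F) ≅ Z/2, Ȟ^2(U;F) ≅ 0

intersection data:
  W12={t1,t4,t12} W14={t9,t16} W23={t14} W34={t11,t13,t15}
C dims 4,4; δ0: rk 4, SNF 1^3·2
Ȟ^0 = (4 − 4) − 0 = 0, so Ȟ^0 ≅ 0
Ȟ^1 = (4 − 0) − 4 = 0 plus torsion [2], so Ȟ^1 ≅ Z/2
Ȟ^2 = (0 − 0) − 0 = 0, so Ȟ^2 ≅ 0


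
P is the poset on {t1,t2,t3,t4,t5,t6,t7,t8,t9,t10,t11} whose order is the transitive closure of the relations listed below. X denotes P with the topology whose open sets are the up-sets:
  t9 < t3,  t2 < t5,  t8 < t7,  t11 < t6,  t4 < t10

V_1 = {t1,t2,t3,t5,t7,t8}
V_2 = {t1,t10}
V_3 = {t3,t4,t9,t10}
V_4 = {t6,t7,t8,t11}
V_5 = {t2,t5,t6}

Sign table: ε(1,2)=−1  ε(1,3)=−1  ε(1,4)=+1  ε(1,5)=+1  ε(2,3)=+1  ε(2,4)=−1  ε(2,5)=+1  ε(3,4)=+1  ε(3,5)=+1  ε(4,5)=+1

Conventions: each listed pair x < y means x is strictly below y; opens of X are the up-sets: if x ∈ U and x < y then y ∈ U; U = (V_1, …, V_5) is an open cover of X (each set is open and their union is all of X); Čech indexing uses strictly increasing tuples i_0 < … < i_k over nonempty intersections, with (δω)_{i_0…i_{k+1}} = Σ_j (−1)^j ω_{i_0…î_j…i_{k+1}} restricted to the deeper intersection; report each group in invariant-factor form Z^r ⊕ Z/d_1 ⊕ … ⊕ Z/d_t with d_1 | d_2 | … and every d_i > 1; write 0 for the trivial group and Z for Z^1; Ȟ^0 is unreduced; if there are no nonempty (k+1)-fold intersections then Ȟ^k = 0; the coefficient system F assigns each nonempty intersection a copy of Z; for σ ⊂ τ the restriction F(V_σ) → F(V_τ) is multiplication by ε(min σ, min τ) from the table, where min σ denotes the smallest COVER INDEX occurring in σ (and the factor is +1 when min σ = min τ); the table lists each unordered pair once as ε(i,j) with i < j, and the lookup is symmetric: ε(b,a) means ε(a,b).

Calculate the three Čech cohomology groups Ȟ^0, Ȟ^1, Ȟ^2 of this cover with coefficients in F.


nerve simplices:
  V12={t1} V13={t3} V14={t7,t8} V15={t2,t5} V23={t10} V45={t6}
C dims 5,6; δ0: rk 4, SNF 1^4
degree 0: 5−4−0 = 1 → Ȟ^0 ≅ Z
degree 1: 6−0−4 = 2 → Ȟ^1 ≅ Z^2
degree 2: 0−0−0 = 0 → Ȟ^2 ≅ 0

Ȟ^0 ≅ Z, Ȟ^1 ≅ Z^2 and Ȟ^2 ≅ 0
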